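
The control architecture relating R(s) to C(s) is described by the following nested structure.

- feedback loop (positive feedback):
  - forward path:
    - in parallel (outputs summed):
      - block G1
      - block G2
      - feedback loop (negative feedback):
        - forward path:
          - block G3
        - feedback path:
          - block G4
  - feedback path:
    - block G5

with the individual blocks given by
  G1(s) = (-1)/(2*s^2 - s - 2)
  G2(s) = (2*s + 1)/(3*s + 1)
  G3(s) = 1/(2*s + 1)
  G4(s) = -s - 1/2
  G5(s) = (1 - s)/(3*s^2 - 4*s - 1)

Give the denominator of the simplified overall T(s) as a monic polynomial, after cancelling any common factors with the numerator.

(1) collapse the loop (G3 forward, G4 return), giving 2/(2*s + 1)
(2) combine G1, G2, [G3/(1+G3*G4)] in parallel, giving (8*s^4 + 16*s^3 - 18*s^2 - 28*s - 7)/(12*s^4 + 4*s^3 - 15*s^2 - 11*s - 2)
(3) close the feedback loop around (G1+G2+[G3/(1+G3*G4)]), G5, giving (24*s^6 + 16*s^5 - 126*s^4 - 28*s^3 + 109*s^2 + 56*s + 7)/(36*s^6 - 28*s^5 - 65*s^4 - 11*s^3 + 43*s^2 + 40*s + 9)
That last expression is T(s), already simplified. Scaling its denominator by 1/36 (the reciprocal of the leading coefficient) yields the monic denominator.

Hence the answer: s^6 - 7*s^5/9 - 65*s^4/36 - 11*s^3/36 + 43*s^2/36 + 10*s/9 + 1/4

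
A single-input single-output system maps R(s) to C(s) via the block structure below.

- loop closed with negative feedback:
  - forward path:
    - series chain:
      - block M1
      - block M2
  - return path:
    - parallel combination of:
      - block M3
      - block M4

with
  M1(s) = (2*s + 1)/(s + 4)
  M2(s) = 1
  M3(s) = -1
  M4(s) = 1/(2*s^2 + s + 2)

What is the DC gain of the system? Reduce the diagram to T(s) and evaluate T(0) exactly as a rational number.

Answer: 2/7

Working:
Step 1: reduce the series chain M1, M2; result (2*s + 1)/(s + 4)
Step 2: add M3, M4 (parallel); result (-2*s^2 - s - 1)/(2*s^2 + s + 2)
Step 3: close the feedback loop around (M1*M2), (M3+M4); result (-4*s^3 - 4*s^2 - 5*s - 2)/(2*s^3 - 5*s^2 - 3*s - 7)
That last expression is T(s); at s = 0 only the constant terms survive, so T(0) = -2/(-7) = 2/7.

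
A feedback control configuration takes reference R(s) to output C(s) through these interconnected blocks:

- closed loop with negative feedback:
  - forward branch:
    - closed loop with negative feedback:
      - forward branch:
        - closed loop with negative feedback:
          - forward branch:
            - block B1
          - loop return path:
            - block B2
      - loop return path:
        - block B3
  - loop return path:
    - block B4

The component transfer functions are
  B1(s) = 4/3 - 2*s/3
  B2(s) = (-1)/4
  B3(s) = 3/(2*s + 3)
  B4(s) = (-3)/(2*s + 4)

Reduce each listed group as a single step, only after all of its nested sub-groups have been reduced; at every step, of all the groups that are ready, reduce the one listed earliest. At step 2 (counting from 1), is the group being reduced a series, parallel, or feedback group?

1. close the feedback loop around B1, B2
2. feedback reduction of [B1/(1+B1*B2)], B3
3. reduce the feedback loop with forward [[B1/(1+B1*B2)]/(1+[B1/(1+B1*B2)]*B3)] and return B4
So the answer for step 2 is feedback.

Therefore the answer is feedback.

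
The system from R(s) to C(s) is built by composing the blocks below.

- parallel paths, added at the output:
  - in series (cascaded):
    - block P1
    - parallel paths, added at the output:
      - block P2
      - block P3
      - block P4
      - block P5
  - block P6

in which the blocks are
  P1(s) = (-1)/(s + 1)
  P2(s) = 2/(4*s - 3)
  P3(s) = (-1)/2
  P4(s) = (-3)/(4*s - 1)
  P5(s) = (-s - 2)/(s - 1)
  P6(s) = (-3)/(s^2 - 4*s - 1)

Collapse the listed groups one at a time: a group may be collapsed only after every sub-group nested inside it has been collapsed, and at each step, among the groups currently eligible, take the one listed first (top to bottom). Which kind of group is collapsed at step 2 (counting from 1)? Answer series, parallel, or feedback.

Step 1. add P2, P3, P4, P5 (parallel)
Step 2. reduce the series chain P1, (P2+P3+P4+P5)
Step 3. combine (P1*(P2+P3+P4+P5)), P6 in parallel
So the answer for step 2 is series.

Answer: series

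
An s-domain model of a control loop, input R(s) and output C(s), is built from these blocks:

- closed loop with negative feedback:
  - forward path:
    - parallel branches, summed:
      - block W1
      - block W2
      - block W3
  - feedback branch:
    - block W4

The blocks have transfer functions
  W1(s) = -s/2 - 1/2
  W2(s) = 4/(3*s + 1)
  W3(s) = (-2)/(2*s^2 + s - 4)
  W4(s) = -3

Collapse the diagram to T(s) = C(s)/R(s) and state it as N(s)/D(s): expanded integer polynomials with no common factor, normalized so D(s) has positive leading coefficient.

[1] combine W1, W2, W3 in parallel -> (-6*s^4 - 11*s^3 + 22*s^2 + 11*s - 32)/(12*s^3 + 10*s^2 - 22*s - 8)
[2] collapse the loop ((W1+W2+W3) forward, W4 return), giving the overall T(s)

Hence the answer: (-6*s^4 - 11*s^3 + 22*s^2 + 11*s - 32)/(18*s^4 + 45*s^3 - 56*s^2 - 55*s + 88)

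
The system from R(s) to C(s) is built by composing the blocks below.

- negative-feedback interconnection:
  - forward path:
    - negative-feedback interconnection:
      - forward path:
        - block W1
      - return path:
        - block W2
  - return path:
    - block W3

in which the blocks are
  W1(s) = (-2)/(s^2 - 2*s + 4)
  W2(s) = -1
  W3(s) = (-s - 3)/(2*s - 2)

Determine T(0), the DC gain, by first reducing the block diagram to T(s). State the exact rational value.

(1) feedback reduction of W1, W2 = (-2)/(s^2 - 2*s + 6)
(2) apply the feedback formula to [W1/(1+W1*W2)], W3 = (2 - 2*s)/(s^3 - 3*s^2 + 9*s - 3)
Evaluating the step-2 result (the overall T(s)) at s = 0 gives T(0) = 2/(-3) = -2/3.

Hence the answer: -2/3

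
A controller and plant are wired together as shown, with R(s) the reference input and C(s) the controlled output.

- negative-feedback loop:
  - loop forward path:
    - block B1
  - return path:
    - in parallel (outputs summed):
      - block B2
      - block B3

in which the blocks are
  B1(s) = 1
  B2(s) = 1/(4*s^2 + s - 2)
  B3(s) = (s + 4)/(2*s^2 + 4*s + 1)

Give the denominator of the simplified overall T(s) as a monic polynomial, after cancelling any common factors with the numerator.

Step 1. add B2, B3 (parallel) = (4*s^3 + 19*s^2 + 6*s - 7)/(8*s^4 + 18*s^3 + 4*s^2 - 7*s - 2)
Step 2. feedback reduction of B1, (B2+B3) = (8*s^4 + 18*s^3 + 4*s^2 - 7*s - 2)/(8*s^4 + 22*s^3 + 23*s^2 - s - 9)
No further cancellation is possible in the step-2 result, so that is T(s). Its denominator becomes monic after dividing by the leading coefficient 8.

Hence the answer: s^4 + 11*s^3/4 + 23*s^2/8 - s/8 - 9/8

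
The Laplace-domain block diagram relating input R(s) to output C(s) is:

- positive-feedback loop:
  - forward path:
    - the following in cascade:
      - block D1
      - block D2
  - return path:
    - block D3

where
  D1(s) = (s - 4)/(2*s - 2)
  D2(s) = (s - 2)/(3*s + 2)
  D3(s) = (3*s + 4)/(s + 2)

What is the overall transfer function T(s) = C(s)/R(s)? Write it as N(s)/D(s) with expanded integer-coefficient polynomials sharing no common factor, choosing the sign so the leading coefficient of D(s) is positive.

Step 1: reduce the series chain D1, D2, giving (s^2 - 6*s + 8)/(6*s^2 - 2*s - 4)
Step 2: feedback reduction of (D1*D2), D3 - this is the overall T(s), already in the required normalized form

Therefore the answer is (s^3 - 4*s^2 - 4*s + 16)/(3*s^3 + 24*s^2 - 8*s - 40).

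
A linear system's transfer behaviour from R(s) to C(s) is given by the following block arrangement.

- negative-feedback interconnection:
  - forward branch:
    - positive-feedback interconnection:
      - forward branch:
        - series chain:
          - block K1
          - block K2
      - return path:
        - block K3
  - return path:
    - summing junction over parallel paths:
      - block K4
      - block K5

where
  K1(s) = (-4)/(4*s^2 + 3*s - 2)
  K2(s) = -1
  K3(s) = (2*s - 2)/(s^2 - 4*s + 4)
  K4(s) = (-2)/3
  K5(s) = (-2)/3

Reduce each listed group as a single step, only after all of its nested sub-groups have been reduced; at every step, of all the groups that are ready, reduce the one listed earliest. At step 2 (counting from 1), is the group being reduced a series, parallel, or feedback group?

Reducing step by step:

Step 1: series reduction of K1, K2
Step 2: collapse the loop ((K1*K2) forward, K3 return)
Step 3: sum the parallel branches K4, K5
Step 4: collapse the loop ([(K1*K2)/(1-(K1*K2)*K3)] forward, (K4+K5) return)
The group at step 2 is a feedback group.

Answer: feedback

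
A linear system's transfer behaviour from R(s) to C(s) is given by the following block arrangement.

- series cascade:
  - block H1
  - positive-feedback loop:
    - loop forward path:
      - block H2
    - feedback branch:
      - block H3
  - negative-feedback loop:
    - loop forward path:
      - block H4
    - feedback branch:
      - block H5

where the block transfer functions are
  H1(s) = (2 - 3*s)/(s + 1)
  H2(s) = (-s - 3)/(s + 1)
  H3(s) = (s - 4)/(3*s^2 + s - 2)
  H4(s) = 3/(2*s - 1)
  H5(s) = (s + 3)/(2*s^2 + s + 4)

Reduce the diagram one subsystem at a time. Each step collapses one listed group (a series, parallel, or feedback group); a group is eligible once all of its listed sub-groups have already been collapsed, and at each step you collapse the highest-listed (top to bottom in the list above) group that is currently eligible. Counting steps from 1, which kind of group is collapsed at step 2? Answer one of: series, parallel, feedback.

Step 1: reduce the feedback loop with forward H2 and return H3
Step 2: apply the feedback formula to H4, H5
Step 3: multiply H1, [H2/(1-H2*H3)], [H4/(1+H4*H5)] (series)
So the answer for step 2 is feedback.

Hence the answer: feedback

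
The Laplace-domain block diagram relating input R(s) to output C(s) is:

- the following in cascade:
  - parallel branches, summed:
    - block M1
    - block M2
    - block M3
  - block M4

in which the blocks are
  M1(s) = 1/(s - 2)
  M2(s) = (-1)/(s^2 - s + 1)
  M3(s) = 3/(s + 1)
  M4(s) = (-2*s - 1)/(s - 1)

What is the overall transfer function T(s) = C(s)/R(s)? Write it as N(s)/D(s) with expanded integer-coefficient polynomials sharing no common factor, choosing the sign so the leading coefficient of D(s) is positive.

1. combine M1, M2, M3 in parallel, giving (4*s^3 - 10*s^2 + 10*s - 3)/(s^4 - 2*s^3 + s - 2)
2. reduce the series chain (M1+M2+M3), M4 - this is the overall T(s), already in the required normalized form

Hence the answer: (-8*s^4 + 16*s^3 - 10*s^2 - 4*s + 3)/(s^5 - 3*s^4 + 2*s^3 + s^2 - 3*s + 2)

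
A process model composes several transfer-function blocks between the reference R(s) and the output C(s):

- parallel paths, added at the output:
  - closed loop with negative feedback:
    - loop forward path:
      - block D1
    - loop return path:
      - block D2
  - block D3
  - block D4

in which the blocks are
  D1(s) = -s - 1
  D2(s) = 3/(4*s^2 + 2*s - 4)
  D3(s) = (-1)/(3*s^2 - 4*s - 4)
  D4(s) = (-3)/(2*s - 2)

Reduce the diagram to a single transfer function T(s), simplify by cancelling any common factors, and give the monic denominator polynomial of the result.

[1] reduce the feedback loop with forward D1 and return D2 = (-4*s^3 - 6*s^2 + 2*s + 4)/(4*s^2 - s - 7)
[2] add [D1/(1+D1*D2)], D3, D4 (parallel) = (-24*s^6 + 20*s^5 + 60*s^4 + 13*s^3 + 5*s^2 - 68*s - 66)/(24*s^5 - 62*s^4 - 28*s^3 + 130*s^2 - 8*s - 56)
Step 2 gives the fully reduced T(s), with no common factor left to cancel. The denominator's leading coefficient is 24, so divide each of its coefficients by 24 to get the monic form.

Therefore the answer is s^5 - 31*s^4/12 - 7*s^3/6 + 65*s^2/12 - s/3 - 7/3.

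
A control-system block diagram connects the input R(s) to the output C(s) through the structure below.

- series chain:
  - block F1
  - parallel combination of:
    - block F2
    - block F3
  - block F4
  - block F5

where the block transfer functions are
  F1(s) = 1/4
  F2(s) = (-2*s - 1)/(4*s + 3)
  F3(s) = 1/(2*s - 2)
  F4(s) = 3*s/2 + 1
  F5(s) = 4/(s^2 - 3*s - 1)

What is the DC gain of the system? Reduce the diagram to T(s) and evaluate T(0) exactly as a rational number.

Answer: 5/6

Working:
Step 1. parallel reduction of F2, F3 gives (-4*s^2 + 6*s + 5)/(8*s^2 - 2*s - 6)
Step 2. combine F1, (F2+F3), F4, F5 in series gives (-12*s^3 + 10*s^2 + 27*s + 10)/(16*s^4 - 52*s^3 - 16*s^2 + 40*s + 12)
That last expression is T(s); at s = 0 only the constant terms survive, so T(0) = 10/12 = 5/6.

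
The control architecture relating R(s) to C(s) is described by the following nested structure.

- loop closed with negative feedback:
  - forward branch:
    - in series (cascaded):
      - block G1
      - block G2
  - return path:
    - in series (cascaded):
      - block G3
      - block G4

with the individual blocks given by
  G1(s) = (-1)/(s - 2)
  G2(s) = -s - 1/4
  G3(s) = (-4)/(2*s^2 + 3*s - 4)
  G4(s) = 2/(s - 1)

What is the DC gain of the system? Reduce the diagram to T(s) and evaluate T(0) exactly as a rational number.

First reduce the diagram to T(s).

Step 1: series reduction of G1, G2 = (4*s + 1)/(4*s - 8)
Step 2: reduce the series chain G3, G4 = (-8)/(2*s^3 + s^2 - 7*s + 4)
Step 3: apply the feedback formula to (G1*G2), (G3*G4) = (8*s^4 + 6*s^3 - 27*s^2 + 9*s + 4)/(8*s^4 - 12*s^3 - 36*s^2 + 40*s - 40)
Step 3 gives the overall T(s). Then T(0) = 4/(-40) = -1/10.

Answer: -1/10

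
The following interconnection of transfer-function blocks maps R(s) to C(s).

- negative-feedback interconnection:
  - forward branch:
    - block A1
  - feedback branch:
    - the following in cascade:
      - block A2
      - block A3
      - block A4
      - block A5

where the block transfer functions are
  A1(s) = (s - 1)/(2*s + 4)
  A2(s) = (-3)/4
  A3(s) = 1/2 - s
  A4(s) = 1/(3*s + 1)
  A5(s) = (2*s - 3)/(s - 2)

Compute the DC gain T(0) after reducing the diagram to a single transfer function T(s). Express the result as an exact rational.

Step 1 - cascade A2, A3, A4, A5: (12*s^2 - 24*s + 9)/(24*s^2 - 40*s - 16)
Step 2 - reduce the feedback loop with forward A1 and return (A2*A3*A4*A5): (24*s^3 - 64*s^2 + 24*s + 16)/(60*s^3 - 20*s^2 - 159*s - 73)
Step 2 gives the overall T(s). Then T(0) = 16/(-73) = -16/73.

Final answer: -16/73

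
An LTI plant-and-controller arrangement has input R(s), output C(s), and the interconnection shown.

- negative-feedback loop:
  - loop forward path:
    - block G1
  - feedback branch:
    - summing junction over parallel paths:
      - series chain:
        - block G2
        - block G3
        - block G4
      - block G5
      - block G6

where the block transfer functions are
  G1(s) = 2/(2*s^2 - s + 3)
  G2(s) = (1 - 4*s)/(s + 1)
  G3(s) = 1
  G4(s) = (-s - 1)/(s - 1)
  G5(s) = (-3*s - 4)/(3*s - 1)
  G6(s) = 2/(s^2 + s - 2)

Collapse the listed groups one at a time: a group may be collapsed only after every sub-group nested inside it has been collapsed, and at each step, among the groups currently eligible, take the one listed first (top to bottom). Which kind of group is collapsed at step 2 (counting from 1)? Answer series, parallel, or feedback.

The answer is parallel.

Reasoning:
(1) series reduction of G2, G3, G4
(2) parallel reduction of (G2*G3*G4), G5, G6
(3) collapse the loop (G1 forward, ((G2*G3*G4)+G5+G6) return)
So the answer for step 2 is parallel.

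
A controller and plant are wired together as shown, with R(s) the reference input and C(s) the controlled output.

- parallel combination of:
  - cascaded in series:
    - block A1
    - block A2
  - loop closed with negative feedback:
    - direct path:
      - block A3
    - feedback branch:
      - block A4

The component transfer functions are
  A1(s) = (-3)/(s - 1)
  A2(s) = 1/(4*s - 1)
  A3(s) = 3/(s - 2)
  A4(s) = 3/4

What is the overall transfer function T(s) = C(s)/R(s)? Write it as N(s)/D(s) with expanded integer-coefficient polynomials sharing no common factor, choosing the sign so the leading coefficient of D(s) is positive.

1. multiply A1, A2 (series), giving (-3)/(4*s^2 - 5*s + 1)
2. apply the feedback formula to A3, A4, giving 12/(4*s + 1)
3. reduce the parallel group (A1*A2), [A3/(1+A3*A4)]; the result is T(s) itself (integer coefficients, no common factor, positive leading denominator coefficient)

Hence the answer: (48*s^2 - 72*s + 9)/(16*s^3 - 16*s^2 - s + 1)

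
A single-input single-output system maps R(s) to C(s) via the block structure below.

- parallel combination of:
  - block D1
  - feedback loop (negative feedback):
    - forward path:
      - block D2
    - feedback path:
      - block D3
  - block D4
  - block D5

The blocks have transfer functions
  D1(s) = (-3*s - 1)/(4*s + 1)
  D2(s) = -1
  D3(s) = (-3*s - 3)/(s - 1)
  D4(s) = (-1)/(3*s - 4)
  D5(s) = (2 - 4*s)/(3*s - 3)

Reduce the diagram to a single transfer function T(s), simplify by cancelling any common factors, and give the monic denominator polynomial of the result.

Reducing step by step:

1. reduce the feedback loop with forward D2 and return D3 gives (1 - s)/(4*s + 2)
2. add D1, [D2/(1+D2*D3)], D4, D5 (parallel) gives (-336*s^4 + 433*s^3 + 70*s^2 - 85*s - 22)/(144*s^4 - 228*s^3 - 42*s^2 + 102*s + 24)
The result of step 2 is T(s) in lowest terms. Its denominator has leading coefficient 144; dividing the denominator through by 144 makes it monic.

Answer: s^4 - 19*s^3/12 - 7*s^2/24 + 17*s/24 + 1/6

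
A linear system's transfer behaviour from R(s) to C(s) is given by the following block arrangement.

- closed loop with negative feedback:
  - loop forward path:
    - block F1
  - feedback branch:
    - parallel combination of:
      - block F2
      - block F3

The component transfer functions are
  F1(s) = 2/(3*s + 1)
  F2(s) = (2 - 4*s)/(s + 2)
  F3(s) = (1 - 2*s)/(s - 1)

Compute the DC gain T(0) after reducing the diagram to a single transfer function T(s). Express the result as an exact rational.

[1] add F2, F3 (parallel) -> (-6*s^2 + 3*s)/(s^2 + s - 2)
[2] feedback reduction of F1, (F2+F3) -> (2*s^2 + 2*s - 4)/(3*s^3 - 8*s^2 + s - 2)
The step-2 result is T(s). Setting s = 0: T(0) = -4/(-2) = 2.

Hence the answer: 2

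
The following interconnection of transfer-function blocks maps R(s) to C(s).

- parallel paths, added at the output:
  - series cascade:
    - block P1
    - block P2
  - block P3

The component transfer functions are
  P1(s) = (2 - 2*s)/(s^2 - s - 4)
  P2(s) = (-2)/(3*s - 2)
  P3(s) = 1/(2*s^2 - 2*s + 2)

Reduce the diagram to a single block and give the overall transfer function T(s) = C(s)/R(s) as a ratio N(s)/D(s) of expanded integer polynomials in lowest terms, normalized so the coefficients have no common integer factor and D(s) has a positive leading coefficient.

Reducing step by step:

Step 1 - multiply P1, P2 (series), giving (4*s - 4)/(3*s^3 - 5*s^2 - 10*s + 8)
Step 2 - parallel reduction of (P1*P2), P3, giving the overall T(s)

Answer: (11*s^3 - 21*s^2 + 6*s)/(6*s^5 - 16*s^4 - 4*s^3 + 26*s^2 - 36*s + 16)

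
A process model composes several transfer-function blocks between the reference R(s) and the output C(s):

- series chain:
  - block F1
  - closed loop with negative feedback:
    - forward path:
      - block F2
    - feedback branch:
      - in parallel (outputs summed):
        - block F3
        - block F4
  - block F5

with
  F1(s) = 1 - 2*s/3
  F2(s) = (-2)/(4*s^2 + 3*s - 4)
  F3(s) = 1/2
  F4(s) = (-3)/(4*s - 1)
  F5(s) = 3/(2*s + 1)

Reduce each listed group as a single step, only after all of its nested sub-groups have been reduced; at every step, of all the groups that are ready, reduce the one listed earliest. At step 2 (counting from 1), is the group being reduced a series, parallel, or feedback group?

[1] reduce the parallel group F3, F4
[2] reduce the feedback loop with forward F2 and return (F3+F4)
[3] cascade F1, [F2/(1+F2*(F3+F4))], F5
At step 2 the group reduced is feedback.

Hence the answer: feedback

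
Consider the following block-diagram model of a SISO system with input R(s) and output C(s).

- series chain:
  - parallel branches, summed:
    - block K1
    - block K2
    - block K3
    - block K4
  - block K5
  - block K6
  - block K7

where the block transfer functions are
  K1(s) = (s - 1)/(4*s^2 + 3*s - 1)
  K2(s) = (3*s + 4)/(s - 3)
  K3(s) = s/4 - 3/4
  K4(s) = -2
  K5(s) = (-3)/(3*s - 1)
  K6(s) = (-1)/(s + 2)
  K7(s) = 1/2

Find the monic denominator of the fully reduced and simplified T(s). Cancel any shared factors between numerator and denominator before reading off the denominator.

First reduce the diagram to T(s).

(1) combine K1, K2, K3, K4 in parallel -> (4*s^4 - 5*s^3 + 193*s^2 + 133*s - 37)/(16*s^3 - 36*s^2 - 40*s + 12)
(2) cascade (K1+K2+K3+K4), K5, K6, K7 -> (12*s^4 - 15*s^3 + 579*s^2 + 399*s - 111)/(96*s^5 - 56*s^4 - 664*s^3 - 184*s^2 + 280*s - 48)
That last expression is T(s), already simplified. Scaling its denominator by 1/96 (the reciprocal of the leading coefficient) yields the monic denominator.

Answer: s^5 - 7*s^4/12 - 83*s^3/12 - 23*s^2/12 + 35*s/12 - 1/2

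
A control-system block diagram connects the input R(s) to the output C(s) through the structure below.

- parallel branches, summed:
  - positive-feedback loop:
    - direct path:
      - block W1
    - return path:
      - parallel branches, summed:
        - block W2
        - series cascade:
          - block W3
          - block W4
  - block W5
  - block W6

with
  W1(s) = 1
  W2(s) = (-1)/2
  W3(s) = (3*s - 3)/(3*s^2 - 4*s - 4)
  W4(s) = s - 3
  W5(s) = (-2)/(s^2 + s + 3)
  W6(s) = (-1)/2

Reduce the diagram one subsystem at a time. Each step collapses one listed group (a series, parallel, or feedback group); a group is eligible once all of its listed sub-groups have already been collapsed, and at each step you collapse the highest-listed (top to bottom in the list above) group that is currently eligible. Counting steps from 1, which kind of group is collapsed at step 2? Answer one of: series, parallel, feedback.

Answer: parallel

Working:
[1] series reduction of W3, W4
[2] sum the parallel branches W2, (W3*W4)
[3] feedback reduction of W1, (W2+(W3*W4))
[4] combine [W1/(1-W1*(W2+(W3*W4)))], W5, W6 in parallel
At step 2 the group reduced is parallel.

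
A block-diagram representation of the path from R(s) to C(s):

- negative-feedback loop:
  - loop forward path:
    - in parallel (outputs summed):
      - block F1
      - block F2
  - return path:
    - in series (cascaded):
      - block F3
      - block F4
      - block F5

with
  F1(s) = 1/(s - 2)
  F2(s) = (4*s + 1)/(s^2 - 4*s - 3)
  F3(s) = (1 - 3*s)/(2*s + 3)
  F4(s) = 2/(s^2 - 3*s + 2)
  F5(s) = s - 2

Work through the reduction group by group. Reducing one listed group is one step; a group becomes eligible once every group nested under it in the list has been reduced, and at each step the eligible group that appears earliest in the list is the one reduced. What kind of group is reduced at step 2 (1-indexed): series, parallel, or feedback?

Reducing step by step:

Step 1 - reduce the parallel group F1, F2
Step 2 - combine F3, F4, F5 in series
Step 3 - apply the feedback formula to (F1+F2), (F3*F4*F5)
Step 2 collapses a series group.

Answer: series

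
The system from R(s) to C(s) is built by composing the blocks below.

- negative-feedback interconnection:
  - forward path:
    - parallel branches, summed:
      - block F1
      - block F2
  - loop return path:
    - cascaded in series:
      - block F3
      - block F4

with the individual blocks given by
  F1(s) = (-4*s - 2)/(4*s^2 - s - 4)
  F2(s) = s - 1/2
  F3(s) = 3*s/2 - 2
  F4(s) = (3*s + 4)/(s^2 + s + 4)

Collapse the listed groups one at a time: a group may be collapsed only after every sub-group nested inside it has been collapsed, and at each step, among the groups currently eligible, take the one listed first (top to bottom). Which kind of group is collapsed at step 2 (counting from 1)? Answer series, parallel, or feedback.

(1) parallel reduction of F1, F2
(2) reduce the series chain F3, F4
(3) collapse the loop ((F1+F2) forward, (F3*F4) return)
Step 2 collapses a series group.

Answer: series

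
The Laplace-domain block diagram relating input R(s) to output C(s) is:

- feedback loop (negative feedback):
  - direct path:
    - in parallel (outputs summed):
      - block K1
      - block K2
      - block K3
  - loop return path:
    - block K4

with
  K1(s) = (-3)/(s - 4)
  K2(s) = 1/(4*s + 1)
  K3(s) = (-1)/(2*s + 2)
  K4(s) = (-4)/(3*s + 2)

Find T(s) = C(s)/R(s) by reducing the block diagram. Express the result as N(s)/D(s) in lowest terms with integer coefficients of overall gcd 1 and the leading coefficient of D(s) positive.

1. add K1, K2, K3 (parallel); result (-26*s^2 - 21*s - 10)/(8*s^3 - 22*s^2 - 38*s - 8)
2. feedback reduction of (K1+K2+K3), K4 - this is the overall T(s), already in the required normalized form

Answer: (-78*s^3 - 115*s^2 - 72*s - 20)/(24*s^4 - 50*s^3 - 54*s^2 - 16*s + 24)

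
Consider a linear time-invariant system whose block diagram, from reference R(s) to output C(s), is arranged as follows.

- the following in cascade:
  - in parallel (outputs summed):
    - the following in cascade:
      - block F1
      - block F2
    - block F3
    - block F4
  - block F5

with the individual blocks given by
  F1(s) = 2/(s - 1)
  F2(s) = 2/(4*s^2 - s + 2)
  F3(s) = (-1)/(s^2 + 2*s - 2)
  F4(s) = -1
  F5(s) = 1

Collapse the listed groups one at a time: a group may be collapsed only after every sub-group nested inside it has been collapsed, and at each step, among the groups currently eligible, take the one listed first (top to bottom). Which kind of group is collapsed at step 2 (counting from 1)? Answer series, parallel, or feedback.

1. cascade F1, F2
2. add (F1*F2), F3, F4 (parallel)
3. reduce the series chain ((F1*F2)+F3+F4), F5
So the answer for step 2 is parallel.

Therefore the answer is parallel.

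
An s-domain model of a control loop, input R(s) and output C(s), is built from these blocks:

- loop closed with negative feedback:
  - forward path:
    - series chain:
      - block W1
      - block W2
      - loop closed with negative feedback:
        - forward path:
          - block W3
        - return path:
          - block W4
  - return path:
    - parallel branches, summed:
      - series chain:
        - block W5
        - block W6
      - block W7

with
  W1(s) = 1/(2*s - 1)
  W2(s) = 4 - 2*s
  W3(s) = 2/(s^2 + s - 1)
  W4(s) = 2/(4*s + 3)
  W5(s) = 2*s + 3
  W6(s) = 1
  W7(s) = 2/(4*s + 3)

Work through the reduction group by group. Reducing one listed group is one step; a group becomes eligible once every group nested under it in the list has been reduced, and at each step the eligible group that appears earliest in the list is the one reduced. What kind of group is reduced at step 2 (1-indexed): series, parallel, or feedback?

The answer is series.

Reasoning:
Step 1 - reduce the feedback loop with forward W3 and return W4
Step 2 - combine W1, W2, [W3/(1+W3*W4)] in series
Step 3 - multiply W5, W6 (series)
Step 4 - sum the parallel branches (W5*W6), W7
Step 5 - collapse the loop ((W1*W2*[W3/(1+W3*W4)]) forward, ((W5*W6)+W7) return)
Step 2: series.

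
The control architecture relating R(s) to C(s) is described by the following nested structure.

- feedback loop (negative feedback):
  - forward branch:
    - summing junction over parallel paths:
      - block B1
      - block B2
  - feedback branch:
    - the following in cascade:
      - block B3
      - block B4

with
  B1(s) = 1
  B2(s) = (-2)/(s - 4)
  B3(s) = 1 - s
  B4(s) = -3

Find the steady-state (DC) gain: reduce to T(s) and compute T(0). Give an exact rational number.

Step 1. add B1, B2 (parallel) gives (s - 6)/(s - 4)
Step 2. reduce the series chain B3, B4 gives 3*s - 3
Step 3. collapse the loop ((B1+B2) forward, (B3*B4) return) gives (s - 6)/(3*s^2 - 20*s + 14)
The step-3 result is T(s). Setting s = 0: T(0) = -6/14 = -3/7.

Hence the answer: -3/7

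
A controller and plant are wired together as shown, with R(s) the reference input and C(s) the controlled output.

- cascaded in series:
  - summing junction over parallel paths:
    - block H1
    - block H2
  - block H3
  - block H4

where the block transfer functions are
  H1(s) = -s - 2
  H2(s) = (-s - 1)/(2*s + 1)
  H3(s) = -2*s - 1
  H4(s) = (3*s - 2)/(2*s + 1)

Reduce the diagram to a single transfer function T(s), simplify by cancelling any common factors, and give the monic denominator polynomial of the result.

The answer is s + 1/2.

Reasoning:
Step 1. sum the parallel branches H1, H2 -> (-2*s^2 - 6*s - 3)/(2*s + 1)
Step 2. multiply (H1+H2), H3, H4 (series) -> (6*s^3 + 14*s^2 - 3*s - 6)/(2*s + 1)
T(s) is the step-2 result (common factors already cancelled). Leading coefficient of the denominator: 2. Divide through by 2 for the monic polynomial.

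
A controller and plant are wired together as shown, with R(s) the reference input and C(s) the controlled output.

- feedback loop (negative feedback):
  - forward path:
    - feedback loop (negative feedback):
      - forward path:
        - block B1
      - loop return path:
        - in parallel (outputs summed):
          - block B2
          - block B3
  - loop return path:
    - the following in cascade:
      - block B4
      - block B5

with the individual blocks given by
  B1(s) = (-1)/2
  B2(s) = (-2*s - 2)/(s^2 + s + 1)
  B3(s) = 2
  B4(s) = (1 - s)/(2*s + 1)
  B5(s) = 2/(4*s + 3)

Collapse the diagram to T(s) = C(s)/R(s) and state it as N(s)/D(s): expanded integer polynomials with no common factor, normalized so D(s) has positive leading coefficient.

1. parallel reduction of B2, B3; result (2*s^2)/(s^2 + s + 1)
2. collapse the loop (B1 forward, (B2+B3) return); result (-s^2 - s - 1)/(2*s + 2)
3. cascade B4, B5; result (2 - 2*s)/(8*s^2 + 10*s + 3)
4. close the feedback loop around [B1/(1+B1*(B2+B3))], (B4*B5), giving the overall T(s)

Final answer: (-8*s^4 - 18*s^3 - 21*s^2 - 13*s - 3)/(18*s^3 + 36*s^2 + 26*s + 4)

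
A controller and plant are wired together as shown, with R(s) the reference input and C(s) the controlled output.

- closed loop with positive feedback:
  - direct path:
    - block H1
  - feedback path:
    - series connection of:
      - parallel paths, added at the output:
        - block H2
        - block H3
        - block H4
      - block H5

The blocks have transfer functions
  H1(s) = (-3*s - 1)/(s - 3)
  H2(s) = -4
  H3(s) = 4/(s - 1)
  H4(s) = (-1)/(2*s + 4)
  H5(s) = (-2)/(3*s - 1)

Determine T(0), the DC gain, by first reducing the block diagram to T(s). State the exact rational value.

Step 1: combine H2, H3, H4 in parallel -> (-8*s^2 - s + 33)/(2*s^2 + 2*s - 4)
Step 2: reduce the series chain (H2+H3+H4), H5 -> (8*s^2 + s - 33)/(3*s^3 + 2*s^2 - 7*s + 2)
Step 3: reduce the feedback loop with forward H1 and return ((H2+H3+H4)*H5) -> (-9*s^4 - 9*s^3 + 19*s^2 + s - 2)/(3*s^4 + 17*s^3 - 2*s^2 - 75*s - 39)
The step-3 result is T(s). Setting s = 0: T(0) = -2/(-39) = 2/39.

Therefore the answer is 2/39.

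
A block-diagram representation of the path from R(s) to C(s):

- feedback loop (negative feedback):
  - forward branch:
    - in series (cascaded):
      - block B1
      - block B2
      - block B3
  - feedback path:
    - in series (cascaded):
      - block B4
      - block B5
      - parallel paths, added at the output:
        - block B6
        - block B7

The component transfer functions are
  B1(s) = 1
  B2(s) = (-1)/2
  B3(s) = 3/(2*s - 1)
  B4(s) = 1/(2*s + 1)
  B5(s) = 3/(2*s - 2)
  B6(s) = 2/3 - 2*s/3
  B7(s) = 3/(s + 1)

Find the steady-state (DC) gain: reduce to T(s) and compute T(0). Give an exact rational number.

Answer: -6/29

Working:
Step 1. combine B1, B2, B3 in series, giving (-3)/(4*s - 2)
Step 2. sum the parallel branches B6, B7, giving (11 - 2*s^2)/(3*s + 3)
Step 3. multiply B4, B5, (B6+B7) (series), giving (11 - 2*s^2)/(4*s^3 + 2*s^2 - 4*s - 2)
Step 4. collapse the loop ((B1*B2*B3) forward, (B4*B5*(B6+B7)) return), giving (-12*s^3 - 6*s^2 + 12*s + 6)/(16*s^4 - 14*s^2 - 29)
Evaluating the step-4 result (the overall T(s)) at s = 0 gives T(0) = 6/(-29) = -6/29.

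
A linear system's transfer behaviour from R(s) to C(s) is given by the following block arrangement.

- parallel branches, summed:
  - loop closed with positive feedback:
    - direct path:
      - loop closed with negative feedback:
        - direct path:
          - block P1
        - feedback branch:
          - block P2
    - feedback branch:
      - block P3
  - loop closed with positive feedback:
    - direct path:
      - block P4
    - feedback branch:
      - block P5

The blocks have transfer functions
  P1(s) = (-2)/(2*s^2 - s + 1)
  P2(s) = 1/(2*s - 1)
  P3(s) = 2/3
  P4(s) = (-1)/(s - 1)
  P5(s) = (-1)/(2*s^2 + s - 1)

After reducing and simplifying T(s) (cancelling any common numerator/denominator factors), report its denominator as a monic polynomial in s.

The answer is s^6 - 3*s^5/2 + 11*s^4/12 - 19*s^3/24 - 7*s^2/8 + 13*s/12.

Reasoning:
Step 1: collapse the loop (P1 forward, P2 return), giving (2 - 4*s)/(4*s^3 - 4*s^2 + 3*s - 3)
Step 2: reduce the feedback loop with forward [P1/(1+P1*P2)] and return P3, giving (6 - 12*s)/(12*s^3 - 12*s^2 + 17*s - 13)
Step 3: apply the feedback formula to P4, P5, giving (-2*s^2 - s + 1)/(2*s^3 - s^2 - 2*s)
Step 4: combine [[P1/(1+P1*P2)]/(1-[P1/(1+P1*P2)]*P3)], [P4/(1-P4*P5)] in parallel, giving (-24*s^5 - 12*s^4 + 14*s^3 + 15*s^2 + 18*s - 13)/(24*s^6 - 36*s^5 + 22*s^4 - 19*s^3 - 21*s^2 + 26*s)
That last expression is T(s), already simplified. Scaling its denominator by 1/24 (the reciprocal of the leading coefficient) yields the monic denominator.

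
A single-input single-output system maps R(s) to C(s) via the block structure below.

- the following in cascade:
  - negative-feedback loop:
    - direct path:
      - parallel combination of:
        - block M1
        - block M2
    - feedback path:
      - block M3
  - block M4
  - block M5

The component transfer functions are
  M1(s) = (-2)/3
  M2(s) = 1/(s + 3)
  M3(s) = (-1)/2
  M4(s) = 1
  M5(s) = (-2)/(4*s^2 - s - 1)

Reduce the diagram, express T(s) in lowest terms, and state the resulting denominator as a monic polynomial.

Reducing step by step:

Step 1: add M1, M2 (parallel) gives (-2*s - 3)/(3*s + 9)
Step 2: apply the feedback formula to (M1+M2), M3 gives (-4*s - 6)/(8*s + 21)
Step 3: combine [(M1+M2)/(1+(M1+M2)*M3)], M4, M5 in series gives (8*s + 12)/(32*s^3 + 76*s^2 - 29*s - 21)
Step 3 gives the fully reduced T(s), with no common factor left to cancel. The denominator's leading coefficient is 32, so divide each of its coefficients by 32 to get the monic form.

Answer: s^3 + 19*s^2/8 - 29*s/32 - 21/32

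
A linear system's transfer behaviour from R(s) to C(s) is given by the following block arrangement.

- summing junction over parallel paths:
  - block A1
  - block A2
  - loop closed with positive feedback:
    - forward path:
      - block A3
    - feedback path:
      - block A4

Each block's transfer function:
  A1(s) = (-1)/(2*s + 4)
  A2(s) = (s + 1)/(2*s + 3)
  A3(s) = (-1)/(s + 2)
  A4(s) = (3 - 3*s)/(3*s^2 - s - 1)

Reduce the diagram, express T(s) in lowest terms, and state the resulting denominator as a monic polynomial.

Answer: s^5 + 31*s^4/6 + 41*s^3/6 - 5*s^2/3 - 29*s/6 + 1

Working:
Step 1: apply the feedback formula to A3, A4 = (-3*s^2 + s + 1)/(3*s^3 + 5*s^2 - 6*s + 1)
Step 2: add A1, A2, [A3/(1-A3*A4)] (parallel) = (6*s^5 + 10*s^4 - 27*s^3 - 35*s^2 + 24*s + 13)/(12*s^5 + 62*s^4 + 82*s^3 - 20*s^2 - 58*s + 12)
That last expression is T(s), already simplified. Scaling its denominator by 1/12 (the reciprocal of the leading coefficient) yields the monic denominator.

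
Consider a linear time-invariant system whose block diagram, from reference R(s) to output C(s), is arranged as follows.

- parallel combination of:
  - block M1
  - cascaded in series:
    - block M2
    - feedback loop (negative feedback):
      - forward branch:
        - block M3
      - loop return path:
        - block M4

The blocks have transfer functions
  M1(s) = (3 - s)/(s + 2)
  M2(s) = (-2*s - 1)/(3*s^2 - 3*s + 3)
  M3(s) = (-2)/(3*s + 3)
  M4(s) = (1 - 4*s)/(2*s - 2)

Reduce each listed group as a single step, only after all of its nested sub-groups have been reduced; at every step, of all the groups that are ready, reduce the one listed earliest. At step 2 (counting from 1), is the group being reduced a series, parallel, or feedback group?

The answer is series.

Reasoning:
Step 1. feedback reduction of M3, M4
Step 2. reduce the series chain M2, [M3/(1+M3*M4)]
Step 3. reduce the parallel group M1, (M2*[M3/(1+M3*M4)])
At step 2 the group reduced is series.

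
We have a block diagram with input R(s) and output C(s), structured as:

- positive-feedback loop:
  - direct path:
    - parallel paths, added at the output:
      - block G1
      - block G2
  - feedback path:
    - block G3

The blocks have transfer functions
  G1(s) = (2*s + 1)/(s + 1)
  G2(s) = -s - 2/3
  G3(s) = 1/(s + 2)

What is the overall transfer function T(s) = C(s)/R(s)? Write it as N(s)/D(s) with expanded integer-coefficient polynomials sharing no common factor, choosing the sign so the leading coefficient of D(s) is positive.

1. parallel reduction of G1, G2, giving (-3*s^2 + s + 1)/(3*s + 3)
2. apply the feedback formula to (G1+G2), G3, giving the overall T(s)

Answer: (-3*s^3 - 5*s^2 + 3*s + 2)/(6*s^2 + 8*s + 5)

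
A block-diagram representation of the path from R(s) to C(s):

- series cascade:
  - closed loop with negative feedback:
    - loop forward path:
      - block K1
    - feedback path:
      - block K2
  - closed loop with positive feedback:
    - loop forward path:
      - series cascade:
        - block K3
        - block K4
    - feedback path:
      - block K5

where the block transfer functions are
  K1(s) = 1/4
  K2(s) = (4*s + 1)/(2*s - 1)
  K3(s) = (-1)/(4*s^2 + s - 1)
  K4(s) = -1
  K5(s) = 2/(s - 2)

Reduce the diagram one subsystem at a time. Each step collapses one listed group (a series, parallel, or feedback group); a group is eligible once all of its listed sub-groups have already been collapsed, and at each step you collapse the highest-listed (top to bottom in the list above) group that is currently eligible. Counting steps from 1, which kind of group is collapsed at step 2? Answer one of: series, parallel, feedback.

Step 1: apply the feedback formula to K1, K2
Step 2: multiply K3, K4 (series)
Step 3: collapse the loop ((K3*K4) forward, K5 return)
Step 4: reduce the series chain [K1/(1+K1*K2)], [(K3*K4)/(1-(K3*K4)*K5)]
At step 2 the group reduced is series.

Therefore the answer is series.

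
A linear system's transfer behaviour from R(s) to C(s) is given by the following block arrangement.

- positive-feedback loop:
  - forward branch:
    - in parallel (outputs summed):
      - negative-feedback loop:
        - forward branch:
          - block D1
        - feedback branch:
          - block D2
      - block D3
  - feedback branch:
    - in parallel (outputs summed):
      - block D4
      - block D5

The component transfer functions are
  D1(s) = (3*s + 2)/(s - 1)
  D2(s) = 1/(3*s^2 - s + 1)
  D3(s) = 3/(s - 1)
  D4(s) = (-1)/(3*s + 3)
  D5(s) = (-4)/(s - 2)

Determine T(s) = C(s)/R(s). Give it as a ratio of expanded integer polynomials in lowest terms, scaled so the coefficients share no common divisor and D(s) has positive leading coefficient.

Step 1. collapse the loop (D1 forward, D2 return) -> (9*s^3 + 3*s^2 + s + 2)/(3*s^3 - 4*s^2 + 5*s + 1)
Step 2. add [D1/(1+D1*D2)], D3 (parallel) -> (9*s^4 + 3*s^3 - 14*s^2 + 16*s + 1)/(3*s^4 - 7*s^3 + 9*s^2 - 4*s - 1)
Step 3. combine D4, D5 in parallel -> (-13*s - 10)/(3*s^2 - 3*s - 6)
Step 4. collapse the loop (([D1/(1+D1*D2)]+D3) forward, (D4+D5) return); the result is T(s) itself (integer coefficients, no common factor, positive leading denominator coefficient)

Therefore the answer is (27*s^6 - 18*s^5 - 105*s^4 + 72*s^3 + 39*s^2 - 99*s - 6)/(9*s^6 + 87*s^5 + 159*s^4 - 149*s^3 + 23*s^2 + 200*s + 16).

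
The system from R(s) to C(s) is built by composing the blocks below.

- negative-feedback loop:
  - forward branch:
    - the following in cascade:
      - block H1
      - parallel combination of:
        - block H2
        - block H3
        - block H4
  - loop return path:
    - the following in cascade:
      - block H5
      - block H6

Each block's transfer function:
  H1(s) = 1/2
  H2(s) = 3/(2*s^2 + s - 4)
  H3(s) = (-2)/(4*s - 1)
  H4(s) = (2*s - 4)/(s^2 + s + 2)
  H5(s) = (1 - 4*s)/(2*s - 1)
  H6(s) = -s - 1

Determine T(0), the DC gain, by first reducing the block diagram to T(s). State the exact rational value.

(1) parallel reduction of H2, H3, H4 gives (12*s^4 - 22*s^3 - 35*s^2 + 101*s - 6)/(8*s^5 + 10*s^4 + s^3 - 9*s^2 - 30*s + 8)
(2) series reduction of H1, (H2+H3+H4) gives (12*s^4 - 22*s^3 - 35*s^2 + 101*s - 6)/(16*s^5 + 20*s^4 + 2*s^3 - 18*s^2 - 60*s + 16)
(3) multiply H5, H6 (series) gives (4*s^2 + 3*s - 1)/(2*s - 1)
(4) reduce the feedback loop with forward (H1*(H2+H3+H4)) and return (H5*H6) gives (24*s^5 - 56*s^4 - 48*s^3 + 237*s^2 - 113*s + 6)/(80*s^6 - 28*s^5 - 234*s^4 + 283*s^3 + 212*s^2 - 27*s - 10)
DC gain: substitute s = 0 into T(s) from step 4: T(0) = 6/(-10) = -3/5.

Answer: -3/5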